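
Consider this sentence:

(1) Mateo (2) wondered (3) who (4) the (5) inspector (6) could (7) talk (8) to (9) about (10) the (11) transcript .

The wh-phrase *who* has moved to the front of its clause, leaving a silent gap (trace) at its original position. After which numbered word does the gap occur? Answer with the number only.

8

In situ: The inspector could talk to who about the transcript.
'who' functions as the object of the preposition 'to'. Fronting leaves a gap immediately after 'to':
Mateo wondered who the inspector could talk to ___ about the transcript.
'to' is word 8.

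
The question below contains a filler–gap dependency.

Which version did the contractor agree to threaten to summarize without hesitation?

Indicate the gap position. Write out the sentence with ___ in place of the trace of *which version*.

Which version did the contractor agree to threaten to summarize ___ without hesitation?

Underlying clause: The contractor did agree to threaten to summarize which version without hesitation.
The filler 'which version' is interpreted as the direct object of 'summarize'. The gap is right after 'summarize'.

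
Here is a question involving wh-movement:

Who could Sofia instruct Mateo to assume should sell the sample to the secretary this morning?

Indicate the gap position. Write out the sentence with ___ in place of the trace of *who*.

Underlying clause: Sofia could instruct Mateo to assume who should sell the sample to the secretary this morning.
'who' functions as the subject of the clause embedded under 'assume'. The gap is right after 'assume'.

Who could Sofia instruct Mateo to assume ___ should sell the sample to the secretary this morning?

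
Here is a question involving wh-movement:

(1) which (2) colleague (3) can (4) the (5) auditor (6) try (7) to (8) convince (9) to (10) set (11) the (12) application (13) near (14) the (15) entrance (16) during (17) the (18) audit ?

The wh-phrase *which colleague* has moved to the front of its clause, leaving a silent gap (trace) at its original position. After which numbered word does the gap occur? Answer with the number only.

Underlying clause: The auditor can try to convince which colleague to set the application near the entrance during the audit.
The filler 'which colleague' is interpreted as the direct object of 'convince'. Fronting leaves a gap immediately after 'convince':
Which colleague can the auditor try to convince ___ to set the application near the entrance during the audit?
'convince' is word 8.

8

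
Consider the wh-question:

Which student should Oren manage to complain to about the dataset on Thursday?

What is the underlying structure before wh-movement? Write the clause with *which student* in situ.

'which student' is the object of the preposition 'to'. Fronting leaves a gap immediately after 'to':
Which student should Oren manage to complain to ___ about the dataset on Thursday?

Oren should manage to complain to which student about the dataset on Thursday.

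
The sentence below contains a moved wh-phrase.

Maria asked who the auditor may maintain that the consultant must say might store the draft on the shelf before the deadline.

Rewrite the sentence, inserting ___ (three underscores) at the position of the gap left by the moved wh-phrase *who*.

Before movement: The auditor may maintain that the consultant must say who might store the draft on the shelf before the deadline.
The filler 'who' is interpreted as the subject of the clause embedded under 'say'. The gap is right after 'say'.

Maria asked who the auditor may maintain that the consultant must say ___ might store the draft on the shelf before the deadline.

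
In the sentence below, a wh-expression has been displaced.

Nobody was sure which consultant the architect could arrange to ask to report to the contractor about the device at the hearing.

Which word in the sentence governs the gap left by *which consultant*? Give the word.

Pre-movement form: The architect could arrange to ask which consultant to report to the contractor about the device at the hearing.
'which consultant' is the direct object of 'ask'. Wh-movement fronts it, leaving a gap right after 'ask':
Nobody was sure which consultant the architect could arrange to ask ___ to report to the contractor about the device at the hearing.

ask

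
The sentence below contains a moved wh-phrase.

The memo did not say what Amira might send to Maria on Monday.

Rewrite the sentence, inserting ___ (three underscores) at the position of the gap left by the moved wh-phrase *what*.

Underlying clause: Amira might send what to Maria on Monday.
'what' is the direct object of 'send'. The gap is right after 'send'.

The memo did not say what Amira might send ___ to Maria on Monday.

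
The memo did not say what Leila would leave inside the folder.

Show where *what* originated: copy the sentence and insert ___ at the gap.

In situ: Leila would leave what inside the folder.
The filler 'what' is interpreted as the direct object of 'leave'. The gap is right after 'leave'.

The memo did not say what Leila would leave ___ inside the folder.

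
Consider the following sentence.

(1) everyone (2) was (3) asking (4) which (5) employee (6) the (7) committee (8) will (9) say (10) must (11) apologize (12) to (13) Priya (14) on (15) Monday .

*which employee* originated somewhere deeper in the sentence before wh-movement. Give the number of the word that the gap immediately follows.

Underlying clause: The committee will say which employee must apologize to Priya on Monday.
'which employee' is the subject of the clause embedded under 'say'. It moves to the left edge, and the trace sits right after 'say':
Everyone was asking which employee the committee will say ___ must apologize to Priya on Monday.
'say' is word 9.

9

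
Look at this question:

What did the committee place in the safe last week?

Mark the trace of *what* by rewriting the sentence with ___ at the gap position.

What did the committee place ___ in the safe last week?

Underlying clause: The committee did place what in the safe last week.
The filler 'what' is interpreted as the direct object of 'place'. The gap is right after 'place'.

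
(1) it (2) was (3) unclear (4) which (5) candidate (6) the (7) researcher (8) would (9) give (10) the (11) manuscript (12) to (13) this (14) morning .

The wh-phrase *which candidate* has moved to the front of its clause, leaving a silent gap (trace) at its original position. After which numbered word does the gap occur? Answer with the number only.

Underlying clause: The researcher would give the manuscript to which candidate this morning.
The filler 'which candidate' is interpreted as the object of the preposition 'to' (recipient of 'give'). Wh-movement fronts it, leaving a gap right after 'to':
It was unclear which candidate the researcher would give the manuscript to ___ this morning.
'to' is word 12.

12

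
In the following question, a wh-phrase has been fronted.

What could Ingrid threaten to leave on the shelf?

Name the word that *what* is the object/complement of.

leave

Before movement: Ingrid could threaten to leave what on the shelf.
'what' functions as the direct object of 'leave'. Wh-movement fronts it, leaving a gap right after 'leave':
What could Ingrid threaten to leave ___ on the shelf?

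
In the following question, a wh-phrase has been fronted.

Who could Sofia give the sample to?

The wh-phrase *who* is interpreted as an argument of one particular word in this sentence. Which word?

to

In situ: Sofia could give the sample to who.
'who' functions as the object of the preposition 'to' (recipient of 'give'). It moves to the left edge, and the trace sits right after 'to':
Who could Sofia give the sample to ___?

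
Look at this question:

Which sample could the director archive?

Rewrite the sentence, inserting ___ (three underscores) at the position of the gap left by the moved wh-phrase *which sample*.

Which sample could the director archive ___?

Underlying clause: The director could archive which sample.
'which sample' is the direct object of 'archive'. The gap is right after 'archive'.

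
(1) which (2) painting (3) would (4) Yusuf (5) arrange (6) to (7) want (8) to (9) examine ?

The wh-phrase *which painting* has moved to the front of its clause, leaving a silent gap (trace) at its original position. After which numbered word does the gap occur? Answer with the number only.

9

Pre-movement form: Yusuf would arrange to want to examine which painting.
The filler 'which painting' is interpreted as the direct object of 'examine'. It moves to the left edge, and the trace sits right after 'examine':
Which painting would Yusuf arrange to want to examine ___?
'examine' is word 9.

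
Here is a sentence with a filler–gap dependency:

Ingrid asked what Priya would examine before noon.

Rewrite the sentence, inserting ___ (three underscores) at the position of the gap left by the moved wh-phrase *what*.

Ingrid asked what Priya would examine ___ before noon.

Pre-movement form: Priya would examine what before noon.
'what' is the direct object of 'examine'. The gap is right after 'examine'.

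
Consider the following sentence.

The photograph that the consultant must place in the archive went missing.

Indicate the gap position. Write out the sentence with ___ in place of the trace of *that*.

The photograph that the consultant must place ___ in the archive went missing.

The filler 'that' is interpreted as the direct object of 'place'. The gap is right after 'place'.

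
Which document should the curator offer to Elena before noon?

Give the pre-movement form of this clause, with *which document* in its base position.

'which document' functions as the direct object of 'offer'. Fronting leaves a gap immediately after 'offer':
Which document should the curator offer ___ to Elena before noon?

The curator should offer which document to Elena before noon.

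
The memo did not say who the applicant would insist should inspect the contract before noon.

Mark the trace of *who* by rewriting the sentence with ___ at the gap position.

In situ: The applicant would insist who should inspect the contract before noon.
'who' functions as the subject of the clause embedded under 'insist'. The gap is right after 'insist'.

The memo did not say who the applicant would insist ___ should inspect the contract before noon.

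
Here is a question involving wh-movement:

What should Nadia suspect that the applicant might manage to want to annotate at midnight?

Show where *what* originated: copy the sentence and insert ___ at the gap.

In situ: Nadia should suspect that the applicant might manage to want to annotate what at midnight.
The filler 'what' is interpreted as the direct object of 'annotate'. The gap is right after 'annotate'.

What should Nadia suspect that the applicant might manage to want to annotate ___ at midnight?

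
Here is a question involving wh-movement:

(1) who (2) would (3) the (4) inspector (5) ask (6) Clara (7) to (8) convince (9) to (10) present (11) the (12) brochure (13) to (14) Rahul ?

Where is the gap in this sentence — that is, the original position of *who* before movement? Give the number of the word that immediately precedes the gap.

Pre-movement form: The inspector would ask Clara to convince who to present the brochure to Rahul.
The filler 'who' is interpreted as the direct object of 'convince'. It moves to the left edge, and the trace sits right after 'convince':
Who would the inspector ask Clara to convince ___ to present the brochure to Rahul?
'convince' is word 8.

8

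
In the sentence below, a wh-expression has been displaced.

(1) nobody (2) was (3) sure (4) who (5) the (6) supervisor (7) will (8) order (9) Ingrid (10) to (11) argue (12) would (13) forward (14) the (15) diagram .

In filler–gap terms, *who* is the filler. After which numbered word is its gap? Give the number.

11

In situ: The supervisor will order Ingrid to argue who would forward the diagram.
'who' is the subject of the clause embedded under 'argue'. Fronting leaves a gap immediately after 'argue':
Nobody was sure who the supervisor will order Ingrid to argue ___ would forward the diagram.
'argue' is word 11.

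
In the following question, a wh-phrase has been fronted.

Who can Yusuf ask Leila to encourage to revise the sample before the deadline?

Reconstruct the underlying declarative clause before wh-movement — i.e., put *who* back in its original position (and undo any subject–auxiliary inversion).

'who' functions as the direct object of 'encourage'. Fronting leaves a gap immediately after 'encourage':
Who can Yusuf ask Leila to encourage ___ to revise the sample before the deadline?

Yusuf can ask Leila to encourage who to revise the sample before the deadline.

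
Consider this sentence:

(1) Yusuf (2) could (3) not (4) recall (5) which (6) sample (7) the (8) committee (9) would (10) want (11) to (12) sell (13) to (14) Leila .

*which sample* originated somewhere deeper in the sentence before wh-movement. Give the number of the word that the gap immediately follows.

Pre-movement form: The committee would want to sell which sample to Leila.
'which sample' is the direct object of 'sell'. It moves to the left edge, and the trace sits right after 'sell':
Yusuf could not recall which sample the committee would want to sell ___ to Leila.
'sell' is word 12.

12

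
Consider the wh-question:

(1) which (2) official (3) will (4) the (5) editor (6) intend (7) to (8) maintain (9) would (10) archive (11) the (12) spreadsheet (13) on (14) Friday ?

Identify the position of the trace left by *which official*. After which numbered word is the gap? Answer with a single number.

Underlying clause: The editor will intend to maintain which official would archive the spreadsheet on Friday.
The filler 'which official' is interpreted as the subject of the clause embedded under 'maintain'. It moves to the left edge, and the trace sits right after 'maintain':
Which official will the editor intend to maintain ___ would archive the spreadsheet on Friday?
'maintain' is word 8.

8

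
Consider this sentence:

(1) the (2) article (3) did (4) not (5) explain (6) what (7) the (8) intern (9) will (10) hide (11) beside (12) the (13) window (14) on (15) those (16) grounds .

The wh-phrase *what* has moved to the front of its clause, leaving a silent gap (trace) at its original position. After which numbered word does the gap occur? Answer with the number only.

10

In situ: The intern will hide what beside the window on those grounds.
'what' is the direct object of 'hide'. It moves to the left edge, and the trace sits right after 'hide':
The article did not explain what the intern will hide ___ beside the window on those grounds.
'hide' is word 10.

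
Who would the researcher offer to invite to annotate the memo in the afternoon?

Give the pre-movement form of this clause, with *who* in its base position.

'who' is the direct object of 'invite'. Fronting leaves a gap immediately after 'invite':
Who would the researcher offer to invite ___ to annotate the memo in the afternoon?

The researcher would offer to invite who to annotate the memo in the afternoon.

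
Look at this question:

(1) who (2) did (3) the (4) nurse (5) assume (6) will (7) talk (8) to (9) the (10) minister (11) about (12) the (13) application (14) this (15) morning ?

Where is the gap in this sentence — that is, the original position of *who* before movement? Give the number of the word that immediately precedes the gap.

5

Pre-movement form: The nurse did assume who will talk to the minister about the application this morning.
'who' functions as the subject of the clause embedded under 'assume'. Fronting leaves a gap immediately after 'assume':
Who did the nurse assume ___ will talk to the minister about the application this morning?
'assume' is word 5.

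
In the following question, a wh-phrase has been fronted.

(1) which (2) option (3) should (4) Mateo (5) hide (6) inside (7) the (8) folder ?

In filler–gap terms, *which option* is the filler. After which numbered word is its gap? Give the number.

In situ: Mateo should hide which option inside the folder.
The filler 'which option' is interpreted as the direct object of 'hide'. Fronting leaves a gap immediately after 'hide':
Which option should Mateo hide ___ inside the folder?
'hide' is word 5.

5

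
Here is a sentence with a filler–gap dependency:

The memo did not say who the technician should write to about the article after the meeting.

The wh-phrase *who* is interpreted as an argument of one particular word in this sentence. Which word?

In situ: The technician should write to who about the article after the meeting.
'who' is the object of the preposition 'to'. Wh-movement fronts it, leaving a gap right after 'to':
The memo did not say who the technician should write to ___ about the article after the meeting.

to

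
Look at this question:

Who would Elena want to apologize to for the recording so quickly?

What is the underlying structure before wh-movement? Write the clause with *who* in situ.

'who' functions as the object of the preposition 'to'. Wh-movement fronts it, leaving a gap right after 'to':
Who would Elena want to apologize to ___ for the recording so quickly?

Elena would want to apologize to who for the recording so quickly.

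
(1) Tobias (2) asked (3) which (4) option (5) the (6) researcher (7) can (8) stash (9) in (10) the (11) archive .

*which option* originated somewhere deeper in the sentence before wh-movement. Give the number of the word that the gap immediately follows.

Before movement: The researcher can stash which option in the archive.
'which option' functions as the direct object of 'stash'. It moves to the left edge, and the trace sits right after 'stash':
Tobias asked which option the researcher can stash ___ in the archive.
'stash' is word 8.

8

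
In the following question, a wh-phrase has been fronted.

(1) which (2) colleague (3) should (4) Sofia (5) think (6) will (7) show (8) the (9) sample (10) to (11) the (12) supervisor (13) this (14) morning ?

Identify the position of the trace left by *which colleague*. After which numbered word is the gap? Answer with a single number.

Underlying clause: Sofia should think which colleague will show the sample to the supervisor this morning.
'which colleague' functions as the subject of the clause embedded under 'think'. Fronting leaves a gap immediately after 'think':
Which colleague should Sofia think ___ will show the sample to the supervisor this morning?
'think' is word 5.

5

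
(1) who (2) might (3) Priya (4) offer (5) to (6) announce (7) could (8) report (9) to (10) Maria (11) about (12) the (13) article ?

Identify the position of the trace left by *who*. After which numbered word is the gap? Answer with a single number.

In situ: Priya might offer to announce who could report to Maria about the article.
'who' functions as the subject of the clause embedded under 'announce'. Fronting leaves a gap immediately after 'announce':
Who might Priya offer to announce ___ could report to Maria about the article?
'announce' is word 6.

6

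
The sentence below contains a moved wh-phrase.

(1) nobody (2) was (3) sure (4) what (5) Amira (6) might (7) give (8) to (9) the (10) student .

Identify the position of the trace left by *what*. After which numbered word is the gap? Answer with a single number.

7

In situ: Amira might give what to the student.
'what' functions as the direct object of 'give'. Wh-movement fronts it, leaving a gap right after 'give':
Nobody was sure what Amira might give ___ to the student.
'give' is word 7.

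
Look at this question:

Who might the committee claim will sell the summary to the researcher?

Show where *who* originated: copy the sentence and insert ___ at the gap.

Who might the committee claim ___ will sell the summary to the researcher?

Pre-movement form: The committee might claim who will sell the summary to the researcher.
'who' functions as the subject of the clause embedded under 'claim'. The gap is right after 'claim'.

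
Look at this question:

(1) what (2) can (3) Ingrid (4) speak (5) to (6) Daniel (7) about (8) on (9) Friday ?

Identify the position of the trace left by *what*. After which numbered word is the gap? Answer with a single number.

7

In situ: Ingrid can speak to Daniel about what on Friday.
'what' is the object of the preposition 'about'. Fronting leaves a gap immediately after 'about':
What can Ingrid speak to Daniel about ___ on Friday?
'about' is word 7.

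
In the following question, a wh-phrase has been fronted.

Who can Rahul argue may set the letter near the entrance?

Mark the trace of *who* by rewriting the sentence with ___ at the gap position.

In situ: Rahul can argue who may set the letter near the entrance.
The filler 'who' is interpreted as the subject of the clause embedded under 'argue'. The gap is right after 'argue'.

Who can Rahul argue ___ may set the letter near the entrance?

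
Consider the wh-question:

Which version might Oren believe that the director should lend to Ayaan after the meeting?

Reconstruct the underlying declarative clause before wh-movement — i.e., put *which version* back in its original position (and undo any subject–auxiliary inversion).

'which version' is the direct object of 'lend'. Wh-movement fronts it, leaving a gap right after 'lend':
Which version might Oren believe that the director should lend ___ to Ayaan after the meeting?

Oren might believe that the director should lend which version to Ayaan after the meeting.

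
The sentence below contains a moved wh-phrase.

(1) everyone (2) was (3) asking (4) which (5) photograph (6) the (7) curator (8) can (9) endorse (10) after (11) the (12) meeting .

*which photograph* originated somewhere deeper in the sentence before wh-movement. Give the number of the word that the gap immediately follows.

9

Pre-movement form: The curator can endorse which photograph after the meeting.
'which photograph' is the direct object of 'endorse'. Wh-movement fronts it, leaving a gap right after 'endorse':
Everyone was asking which photograph the curator can endorse ___ after the meeting.
'endorse' is word 9.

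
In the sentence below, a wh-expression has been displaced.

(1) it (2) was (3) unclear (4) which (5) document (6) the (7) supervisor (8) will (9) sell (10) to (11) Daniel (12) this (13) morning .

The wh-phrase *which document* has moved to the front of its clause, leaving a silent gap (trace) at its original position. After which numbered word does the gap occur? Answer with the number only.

9

Before movement: The supervisor will sell which document to Daniel this morning.
'which document' functions as the direct object of 'sell'. Wh-movement fronts it, leaving a gap right after 'sell':
It was unclear which document the supervisor will sell ___ to Daniel this morning.
'sell' is word 9.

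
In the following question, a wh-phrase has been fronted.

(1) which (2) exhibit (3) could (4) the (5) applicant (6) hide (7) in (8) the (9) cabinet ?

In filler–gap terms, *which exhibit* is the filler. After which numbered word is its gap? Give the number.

Before movement: The applicant could hide which exhibit in the cabinet.
'which exhibit' functions as the direct object of 'hide'. Wh-movement fronts it, leaving a gap right after 'hide':
Which exhibit could the applicant hide ___ in the cabinet?
'hide' is word 6.

6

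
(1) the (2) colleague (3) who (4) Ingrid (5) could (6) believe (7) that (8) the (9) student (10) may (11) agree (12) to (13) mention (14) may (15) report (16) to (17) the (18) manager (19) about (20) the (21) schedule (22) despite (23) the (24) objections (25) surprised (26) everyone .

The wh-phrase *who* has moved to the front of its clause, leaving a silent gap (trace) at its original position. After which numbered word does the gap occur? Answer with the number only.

'who' is the subject of the clause embedded under 'mention'. Fronting leaves a gap immediately after 'mention':
The colleague who Ingrid could believe that the student may agree to mention ___ may report to the manager about the schedule despite the objections surprised everyone.
'mention' is word 13.

13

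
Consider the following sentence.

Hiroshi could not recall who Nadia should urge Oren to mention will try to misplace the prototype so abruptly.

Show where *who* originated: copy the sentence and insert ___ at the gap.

Hiroshi could not recall who Nadia should urge Oren to mention ___ will try to misplace the prototype so abruptly.

Underlying clause: Nadia should urge Oren to mention who will try to misplace the prototype so abruptly.
The filler 'who' is interpreted as the subject of the clause embedded under 'mention'. The gap is right after 'mention'.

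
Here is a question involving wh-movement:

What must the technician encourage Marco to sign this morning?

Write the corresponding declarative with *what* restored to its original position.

The technician must encourage Marco to sign what this morning.

'what' functions as the direct object of 'sign'. It moves to the left edge, and the trace sits right after 'sign':
What must the technician encourage Marco to sign ___ this morning?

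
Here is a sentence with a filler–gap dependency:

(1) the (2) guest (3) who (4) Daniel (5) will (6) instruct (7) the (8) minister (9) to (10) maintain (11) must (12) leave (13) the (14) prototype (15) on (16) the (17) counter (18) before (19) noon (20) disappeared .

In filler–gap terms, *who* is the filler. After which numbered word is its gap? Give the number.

10

The filler 'who' is interpreted as the subject of the clause embedded under 'maintain'. It moves to the left edge, and the trace sits right after 'maintain':
The guest who Daniel will instruct the minister to maintain ___ must leave the prototype on the counter before noon disappeared.
'maintain' is word 10.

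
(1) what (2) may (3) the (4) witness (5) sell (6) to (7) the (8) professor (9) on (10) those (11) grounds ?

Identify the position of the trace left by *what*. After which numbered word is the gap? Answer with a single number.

5

Underlying clause: The witness may sell what to the professor on those grounds.
'what' is the direct object of 'sell'. It moves to the left edge, and the trace sits right after 'sell':
What may the witness sell ___ to the professor on those grounds?
'sell' is word 5.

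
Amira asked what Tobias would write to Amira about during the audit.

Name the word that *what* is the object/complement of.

about

In situ: Tobias would write to Amira about what during the audit.
'what' functions as the object of the preposition 'about'. It moves to the left edge, and the trace sits right after 'about':
Amira asked what Tobias would write to Amira about ___ during the audit.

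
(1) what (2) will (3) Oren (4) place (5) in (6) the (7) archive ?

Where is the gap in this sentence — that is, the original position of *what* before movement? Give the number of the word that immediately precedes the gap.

In situ: Oren will place what in the archive.
'what' is the direct object of 'place'. It moves to the left edge, and the trace sits right after 'place':
What will Oren place ___ in the archive?
'place' is word 4.

4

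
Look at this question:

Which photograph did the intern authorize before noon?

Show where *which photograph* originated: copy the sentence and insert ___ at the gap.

Which photograph did the intern authorize ___ before noon?

Underlying clause: The intern did authorize which photograph before noon.
'which photograph' is the direct object of 'authorize'. The gap is right after 'authorize'.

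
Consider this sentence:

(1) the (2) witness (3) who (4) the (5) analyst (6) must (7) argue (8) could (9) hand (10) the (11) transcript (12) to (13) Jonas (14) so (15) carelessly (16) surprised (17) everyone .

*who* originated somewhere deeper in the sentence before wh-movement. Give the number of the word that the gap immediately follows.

7

'who' is the subject of the clause embedded under 'argue'. Fronting leaves a gap immediately after 'argue':
The witness who the analyst must argue ___ could hand the transcript to Jonas so carelessly surprised everyone.
'argue' is word 7.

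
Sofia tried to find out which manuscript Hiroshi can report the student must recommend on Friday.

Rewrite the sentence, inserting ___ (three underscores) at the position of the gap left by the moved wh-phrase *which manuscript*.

Underlying clause: Hiroshi can report the student must recommend which manuscript on Friday.
The filler 'which manuscript' is interpreted as the direct object of 'recommend'. The gap is right after 'recommend'.

Sofia tried to find out which manuscript Hiroshi can report the student must recommend ___ on Friday.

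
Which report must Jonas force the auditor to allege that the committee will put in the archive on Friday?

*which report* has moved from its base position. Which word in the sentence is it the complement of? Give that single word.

put

Pre-movement form: Jonas must force the auditor to allege that the committee will put which report in the archive on Friday.
'which report' is the direct object of 'put'. Wh-movement fronts it, leaving a gap right after 'put':
Which report must Jonas force the auditor to allege that the committee will put ___ in the archive on Friday?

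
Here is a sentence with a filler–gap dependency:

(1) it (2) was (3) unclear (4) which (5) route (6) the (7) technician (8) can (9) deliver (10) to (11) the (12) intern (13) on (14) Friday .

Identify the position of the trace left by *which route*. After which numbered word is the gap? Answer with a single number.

In situ: The technician can deliver which route to the intern on Friday.
'which route' is the direct object of 'deliver'. Wh-movement fronts it, leaving a gap right after 'deliver':
It was unclear which route the technician can deliver ___ to the intern on Friday.
'deliver' is word 9.

9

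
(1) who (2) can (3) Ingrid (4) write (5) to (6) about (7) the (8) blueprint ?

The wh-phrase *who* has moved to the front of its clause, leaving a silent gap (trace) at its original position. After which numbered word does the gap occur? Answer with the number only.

Pre-movement form: Ingrid can write to who about the blueprint.
The filler 'who' is interpreted as the object of the preposition 'to'. It moves to the left edge, and the trace sits right after 'to':
Who can Ingrid write to ___ about the blueprint?
'to' is word 5.

5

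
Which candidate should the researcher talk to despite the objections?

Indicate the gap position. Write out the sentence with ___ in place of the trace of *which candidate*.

Which candidate should the researcher talk to ___ despite the objections?

In situ: The researcher should talk to which candidate despite the objections.
The filler 'which candidate' is interpreted as the object of the preposition 'to'. The gap is right after 'to'.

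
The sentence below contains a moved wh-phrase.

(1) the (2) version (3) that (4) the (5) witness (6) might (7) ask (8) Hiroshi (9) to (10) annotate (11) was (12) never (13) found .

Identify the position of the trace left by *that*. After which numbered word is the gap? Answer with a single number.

'that' is the direct object of 'annotate'. It moves to the left edge, and the trace sits right after 'annotate':
The version that the witness might ask Hiroshi to annotate ___ was never found.
'annotate' is word 10.

10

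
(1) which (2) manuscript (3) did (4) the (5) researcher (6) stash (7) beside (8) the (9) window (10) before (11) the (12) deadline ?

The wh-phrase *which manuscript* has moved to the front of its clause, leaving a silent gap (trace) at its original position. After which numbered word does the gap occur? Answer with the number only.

Pre-movement form: The researcher did stash which manuscript beside the window before the deadline.
'which manuscript' functions as the direct object of 'stash'. Fronting leaves a gap immediately after 'stash':
Which manuscript did the researcher stash ___ beside the window before the deadline?
'stash' is word 6.

6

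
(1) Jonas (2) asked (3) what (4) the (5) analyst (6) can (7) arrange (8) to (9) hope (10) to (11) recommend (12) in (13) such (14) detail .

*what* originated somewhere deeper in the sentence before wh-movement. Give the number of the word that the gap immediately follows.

Pre-movement form: The analyst can arrange to hope to recommend what in such detail.
'what' functions as the direct object of 'recommend'. Fronting leaves a gap immediately after 'recommend':
Jonas asked what the analyst can arrange to hope to recommend ___ in such detail.
'recommend' is word 11.

11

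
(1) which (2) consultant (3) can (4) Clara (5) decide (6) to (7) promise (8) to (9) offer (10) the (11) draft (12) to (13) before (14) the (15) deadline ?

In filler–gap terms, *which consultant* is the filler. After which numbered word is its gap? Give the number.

12

Before movement: Clara can decide to promise to offer the draft to which consultant before the deadline.
'which consultant' is the object of the preposition 'to' (recipient of 'offer'). It moves to the left edge, and the trace sits right after 'to':
Which consultant can Clara decide to promise to offer the draft to ___ before the deadline?
'to' is word 12.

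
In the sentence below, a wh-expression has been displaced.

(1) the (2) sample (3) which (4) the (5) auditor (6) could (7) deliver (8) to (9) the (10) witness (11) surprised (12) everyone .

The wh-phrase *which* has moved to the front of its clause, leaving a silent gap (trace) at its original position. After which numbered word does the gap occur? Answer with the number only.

7

The filler 'which' is interpreted as the direct object of 'deliver'. Fronting leaves a gap immediately after 'deliver':
The sample which the auditor could deliver ___ to the witness surprised everyone.
'deliver' is word 7.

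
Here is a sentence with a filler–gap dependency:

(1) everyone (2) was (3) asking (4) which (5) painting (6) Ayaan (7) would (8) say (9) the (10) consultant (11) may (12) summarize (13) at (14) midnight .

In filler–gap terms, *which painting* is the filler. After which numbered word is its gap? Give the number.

12

Before movement: Ayaan would say the consultant may summarize which painting at midnight.
The filler 'which painting' is interpreted as the direct object of 'summarize'. Wh-movement fronts it, leaving a gap right after 'summarize':
Everyone was asking which painting Ayaan would say the consultant may summarize ___ at midnight.
'summarize' is word 12.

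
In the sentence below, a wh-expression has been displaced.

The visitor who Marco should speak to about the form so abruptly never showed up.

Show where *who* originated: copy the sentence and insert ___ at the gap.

'who' is the object of the preposition 'to'. The gap is right after 'to'.

The visitor who Marco should speak to ___ about the form so abruptly never showed up.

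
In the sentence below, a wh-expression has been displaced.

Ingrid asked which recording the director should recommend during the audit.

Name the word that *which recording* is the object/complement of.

recommend

Underlying clause: The director should recommend which recording during the audit.
'which recording' functions as the direct object of 'recommend'. It moves to the left edge, and the trace sits right after 'recommend':
Ingrid asked which recording the director should recommend ___ during the audit.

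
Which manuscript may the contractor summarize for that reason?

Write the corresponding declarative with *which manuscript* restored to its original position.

The contractor may summarize which manuscript for that reason.

'which manuscript' functions as the direct object of 'summarize'. Wh-movement fronts it, leaving a gap right after 'summarize':
Which manuscript may the contractor summarize ___ for that reason?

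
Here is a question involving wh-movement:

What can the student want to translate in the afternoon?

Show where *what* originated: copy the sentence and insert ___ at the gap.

Underlying clause: The student can want to translate what in the afternoon.
'what' functions as the direct object of 'translate'. The gap is right after 'translate'.

What can the student want to translate ___ in the afternoon?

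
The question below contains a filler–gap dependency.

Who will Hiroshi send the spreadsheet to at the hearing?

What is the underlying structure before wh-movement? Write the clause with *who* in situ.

The filler 'who' is interpreted as the object of the preposition 'to' (recipient of 'send'). Fronting leaves a gap immediately after 'to':
Who will Hiroshi send the spreadsheet to ___ at the hearing?

Hiroshi will send the spreadsheet to who at the hearing.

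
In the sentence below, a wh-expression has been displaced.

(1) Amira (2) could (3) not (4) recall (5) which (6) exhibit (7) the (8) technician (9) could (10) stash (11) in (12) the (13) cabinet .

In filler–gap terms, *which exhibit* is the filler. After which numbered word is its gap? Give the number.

10

Underlying clause: The technician could stash which exhibit in the cabinet.
The filler 'which exhibit' is interpreted as the direct object of 'stash'. Wh-movement fronts it, leaving a gap right after 'stash':
Amira could not recall which exhibit the technician could stash ___ in the cabinet.
'stash' is word 10.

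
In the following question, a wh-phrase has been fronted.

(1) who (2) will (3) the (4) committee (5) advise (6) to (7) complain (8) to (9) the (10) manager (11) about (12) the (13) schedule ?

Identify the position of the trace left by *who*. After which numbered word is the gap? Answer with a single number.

5

In situ: The committee will advise who to complain to the manager about the schedule.
'who' is the direct object of 'advise'. Wh-movement fronts it, leaving a gap right after 'advise':
Who will the committee advise ___ to complain to the manager about the schedule?
'advise' is word 5.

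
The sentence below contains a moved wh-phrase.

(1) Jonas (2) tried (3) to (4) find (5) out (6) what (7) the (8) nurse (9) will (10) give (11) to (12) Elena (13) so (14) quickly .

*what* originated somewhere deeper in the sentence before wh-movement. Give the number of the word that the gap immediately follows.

10

Before movement: The nurse will give what to Elena so quickly.
'what' functions as the direct object of 'give'. It moves to the left edge, and the trace sits right after 'give':
Jonas tried to find out what the nurse will give ___ to Elena so quickly.
'give' is word 10.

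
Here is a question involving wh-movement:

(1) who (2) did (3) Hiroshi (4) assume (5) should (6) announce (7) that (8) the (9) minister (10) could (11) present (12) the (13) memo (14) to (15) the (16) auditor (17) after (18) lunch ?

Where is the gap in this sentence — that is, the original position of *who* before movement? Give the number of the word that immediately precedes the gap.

4

In situ: Hiroshi did assume who should announce that the minister could present the memo to the auditor after lunch.
The filler 'who' is interpreted as the subject of the clause embedded under 'assume'. It moves to the left edge, and the trace sits right after 'assume':
Who did Hiroshi assume ___ should announce that the minister could present the memo to the auditor after lunch?
'assume' is word 4.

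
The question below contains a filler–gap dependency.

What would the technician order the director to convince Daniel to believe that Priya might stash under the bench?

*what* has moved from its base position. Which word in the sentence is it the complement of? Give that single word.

Underlying clause: The technician would order the director to convince Daniel to believe that Priya might stash what under the bench.
The filler 'what' is interpreted as the direct object of 'stash'. Fronting leaves a gap immediately after 'stash':
What would the technician order the director to convince Daniel to believe that Priya might stash ___ under the bench?

stash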